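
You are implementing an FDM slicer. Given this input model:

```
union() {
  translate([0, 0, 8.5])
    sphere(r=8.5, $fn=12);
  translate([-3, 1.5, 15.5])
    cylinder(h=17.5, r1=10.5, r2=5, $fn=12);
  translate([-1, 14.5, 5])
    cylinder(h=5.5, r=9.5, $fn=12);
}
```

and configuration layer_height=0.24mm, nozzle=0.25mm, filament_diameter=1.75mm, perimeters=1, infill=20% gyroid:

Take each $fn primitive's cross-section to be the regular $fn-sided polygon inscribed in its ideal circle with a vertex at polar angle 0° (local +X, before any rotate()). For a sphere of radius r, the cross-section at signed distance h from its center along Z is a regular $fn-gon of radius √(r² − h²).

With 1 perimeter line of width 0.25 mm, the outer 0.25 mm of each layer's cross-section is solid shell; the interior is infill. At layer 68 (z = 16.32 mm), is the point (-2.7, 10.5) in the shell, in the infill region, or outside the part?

At z = 16.32 mm: the sphere: section is a regular 12-gon, circumradius = √(r²−h²) = √(8.5²−7.82²) = 3.331; the cone at (-3, 1.5): at t=0.047 of its height the radius interpolates to r₁+(r₂−r₁)t = 10.242, giving a regular 12-gon of that circumradius; the cylinder at (-1, 14.5) does not reach this height (z outside [5, 10.5]); Taking the union: the r=8.5 sphere lies entirely inside the cone at (-3, 1.5), so the union is just the cone at (-3, 1.5) — 1 connected region. Overall, the cross-section is a single solid region. The nearest boundary edge runs (-3.00, 11.74)→(2.12, 10.37); distance from the point to it = 1.12 mm. The point is inside the cross-section and 1.12 mm from the nearest boundary — more than the 0.25 mm shell width (1 × 0.25), so it's in the infill interior.

infill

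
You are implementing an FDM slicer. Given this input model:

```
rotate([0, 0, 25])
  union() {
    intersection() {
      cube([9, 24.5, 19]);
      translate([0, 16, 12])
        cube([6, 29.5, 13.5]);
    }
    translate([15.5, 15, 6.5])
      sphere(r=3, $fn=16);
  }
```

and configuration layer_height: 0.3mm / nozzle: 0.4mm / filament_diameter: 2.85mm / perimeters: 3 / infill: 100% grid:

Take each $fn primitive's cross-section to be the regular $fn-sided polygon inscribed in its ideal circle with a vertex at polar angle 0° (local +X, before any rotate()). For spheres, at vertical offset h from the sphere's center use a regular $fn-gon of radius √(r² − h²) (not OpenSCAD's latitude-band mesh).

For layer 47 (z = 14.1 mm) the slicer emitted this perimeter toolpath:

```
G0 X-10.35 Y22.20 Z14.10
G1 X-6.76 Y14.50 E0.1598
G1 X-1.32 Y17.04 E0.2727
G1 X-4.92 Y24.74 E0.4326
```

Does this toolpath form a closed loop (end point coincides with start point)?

Start point (G0): (-10.35, 22.20). End point (last G1): the path does not return to the start — open.

no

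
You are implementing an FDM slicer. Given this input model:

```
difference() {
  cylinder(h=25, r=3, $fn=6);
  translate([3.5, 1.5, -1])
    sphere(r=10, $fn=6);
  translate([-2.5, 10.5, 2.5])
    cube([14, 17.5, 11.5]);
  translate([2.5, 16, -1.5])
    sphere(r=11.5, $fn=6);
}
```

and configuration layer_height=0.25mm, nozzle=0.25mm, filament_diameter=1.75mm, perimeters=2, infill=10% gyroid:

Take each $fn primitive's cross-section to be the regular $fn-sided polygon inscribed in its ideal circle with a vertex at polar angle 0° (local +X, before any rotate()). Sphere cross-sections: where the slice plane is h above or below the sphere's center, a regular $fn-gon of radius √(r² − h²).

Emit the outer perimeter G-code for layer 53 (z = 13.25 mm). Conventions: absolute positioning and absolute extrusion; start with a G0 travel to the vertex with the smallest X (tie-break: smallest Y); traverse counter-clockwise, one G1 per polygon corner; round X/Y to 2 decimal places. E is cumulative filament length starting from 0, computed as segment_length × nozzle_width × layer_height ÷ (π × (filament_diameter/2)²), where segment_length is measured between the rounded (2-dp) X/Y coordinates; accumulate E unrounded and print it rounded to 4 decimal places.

At z = 13.25 mm: the r=3 cylinder gives a regular 6-gon of circumradius 3 (constant along its height); the sphere at (3.5, 1.5) is not intersected at this z (|z−center|=14.250 > r=10); the 14×17.5 cube at (-2.5, 10.5) contributes its full rectangle; the sphere at (2.5, 16) is not intersected at this z (|z−center|=14.750 > r=11.5); Subtracting the remaining from the first: starting from the r=3 cylinder, the 14×17.5 cube at (-2.5, 10.5) misses the remaining region (no effect) — 1 connected region. The outline is a single polygon with 6 vertices. Extrusion per mm of travel: 0.25 × 0.25 / (π × 0.875²) = 0.025984. Accumulating E over each segment gives final E = 0.4679.

G0 X-3.00 Y0.00 Z13.25
G1 X-1.50 Y-2.60 E0.0780
G1 X1.50 Y-2.60 E0.1560
G1 X3.00 Y0.00 E0.2339
G1 X1.50 Y2.60 E0.3119
G1 X-1.50 Y2.60 E0.3899
G1 X-3.00 Y0.00 E0.4679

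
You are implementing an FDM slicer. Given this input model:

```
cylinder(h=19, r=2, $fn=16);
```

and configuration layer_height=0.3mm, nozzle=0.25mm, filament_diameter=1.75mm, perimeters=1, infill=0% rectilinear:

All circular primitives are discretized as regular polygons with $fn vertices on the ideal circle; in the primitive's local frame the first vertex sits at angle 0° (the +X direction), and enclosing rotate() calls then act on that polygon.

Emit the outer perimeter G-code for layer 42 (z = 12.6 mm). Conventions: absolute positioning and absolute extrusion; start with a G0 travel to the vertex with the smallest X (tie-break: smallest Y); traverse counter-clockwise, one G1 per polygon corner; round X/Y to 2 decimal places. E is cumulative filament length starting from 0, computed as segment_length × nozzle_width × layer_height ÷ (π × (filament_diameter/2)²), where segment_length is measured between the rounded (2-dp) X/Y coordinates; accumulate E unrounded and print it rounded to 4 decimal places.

G0 X-2.00 Y0.00 Z12.60
G1 X-1.85 Y-0.77 E0.0245
G1 X-1.41 Y-1.41 E0.0487
G1 X-0.77 Y-1.85 E0.0729
G1 X0.00 Y-2.00 E0.0974
G1 X0.77 Y-1.85 E0.1218
G1 X1.41 Y-1.41 E0.1460
G1 X1.85 Y-0.77 E0.1703
G1 X2.00 Y0.00 E0.1947
G1 X1.85 Y0.77 E0.2192
G1 X1.41 Y1.41 E0.2434
G1 X0.77 Y1.85 E0.2676
G1 X0.00 Y2.00 E0.2921
G1 X-0.77 Y1.85 E0.3165
G1 X-1.41 Y1.41 E0.3407
G1 X-1.85 Y0.77 E0.3650
G1 X-2.00 Y0.00 E0.3894

At z = 12.6 mm: the r=2 cylinder contributes a regular 16-gon of circumradius 2. The outline is a single polygon with 16 vertices. Extrusion per mm of travel: 0.25 × 0.3 / (π × 0.875²) = 0.031181. Accumulating E over each segment gives final E = 0.3894.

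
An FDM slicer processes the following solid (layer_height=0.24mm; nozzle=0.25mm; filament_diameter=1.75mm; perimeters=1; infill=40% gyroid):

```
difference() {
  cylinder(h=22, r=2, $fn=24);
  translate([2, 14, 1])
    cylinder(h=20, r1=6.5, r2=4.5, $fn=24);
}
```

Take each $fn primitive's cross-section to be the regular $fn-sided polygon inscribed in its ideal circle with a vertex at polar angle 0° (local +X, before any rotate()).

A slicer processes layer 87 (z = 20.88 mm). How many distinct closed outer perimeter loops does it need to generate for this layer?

1

At z = 20.88 mm: the r=2 cylinder gives a regular 24-gon of circumradius 2 (constant along its height); the cone at (2, 14): at t=0.994 of its height the radius interpolates to r₁+(r₂−r₁)t = 4.512, giving a regular 24-gon of that circumradius; Subtracting the remaining from the first: starting from the r=2 cylinder, the cone at (2, 14) misses the remaining region (no effect) — 1 connected region. The result has 1 disconnected region.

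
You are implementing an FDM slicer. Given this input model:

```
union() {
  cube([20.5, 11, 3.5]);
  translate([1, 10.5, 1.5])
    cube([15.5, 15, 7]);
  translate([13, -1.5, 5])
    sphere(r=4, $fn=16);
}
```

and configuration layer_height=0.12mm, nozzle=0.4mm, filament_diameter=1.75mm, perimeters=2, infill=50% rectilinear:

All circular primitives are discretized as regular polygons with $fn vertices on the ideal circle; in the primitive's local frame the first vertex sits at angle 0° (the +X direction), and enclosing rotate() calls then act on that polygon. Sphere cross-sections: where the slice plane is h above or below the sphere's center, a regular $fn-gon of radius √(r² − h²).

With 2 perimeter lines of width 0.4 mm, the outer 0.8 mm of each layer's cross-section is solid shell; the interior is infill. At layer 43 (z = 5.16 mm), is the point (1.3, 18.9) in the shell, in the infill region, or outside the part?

At z = 5.16 mm: the cube does not reach this height (z outside [0, 3.5]); the 15.5×15 cube at (1, 10.5) contributes its full rectangle; the r=4 sphere at (13, -1.5) contributes a regular 16-gon of circumradius √(4²−0.16²) = 3.997; Taking the union: the 2 present regions are separate (no shared area or edge), so areas and boundary lengths simply add and each stays a separate island — 2 connected regions. Overall, the cross-section has 2 separate islands. The nearest boundary edge runs (1.00, 10.50)→(1.00, 25.50); distance from the point to it = 0.30 mm. (Shell/infill is judged within the island containing the point — the largest one.) The point is inside the cross-section, 0.30 mm from the nearest boundary — within the 0.8 mm shell band (2 × 0.4).

shell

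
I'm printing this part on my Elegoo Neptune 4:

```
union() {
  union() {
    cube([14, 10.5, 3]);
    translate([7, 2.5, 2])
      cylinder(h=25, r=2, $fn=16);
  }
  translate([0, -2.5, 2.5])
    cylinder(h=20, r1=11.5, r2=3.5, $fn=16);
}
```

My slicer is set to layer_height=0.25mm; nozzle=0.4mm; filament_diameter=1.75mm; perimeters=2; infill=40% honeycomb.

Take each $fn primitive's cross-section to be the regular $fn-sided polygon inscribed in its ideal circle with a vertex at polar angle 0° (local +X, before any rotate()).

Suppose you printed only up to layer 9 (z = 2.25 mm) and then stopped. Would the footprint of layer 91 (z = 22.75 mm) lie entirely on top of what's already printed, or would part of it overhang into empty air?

Compare the two slices. At z = 2.25: the cube is present — its section is the full 14×10.5 rectangle (area 147.00 mm²); the r=2 cylinder at (7, 2.5) contributes a regular 16-gon of circumradius 2 (area = (16/2)·2.000²·sin(360°/16) = 12.25 mm²); Merging all regions: the r=2 cylinder at (7, 2.5) lies entirely inside the 14×10.5 cube, so the union is just the 14×10.5 cube — area = 147.00 mm²; the cone at (0, -2.5) does not reach this height (z outside [2.5, 22.5]); Merging all regions: only that combined region is present, so the union is just that shape — area = 147.00 mm². At z = 22.75: the cube is absent (z outside [0, 3]); the cylinder at (7, 2.5): section is a regular 16-gon, circumradius r=2 (area = (16/2)·2.000²·sin(360°/16) = 12.25 mm²); Combining (union): only the r=2 cylinder at (7, 2.5) is present, so the union is just that shape — area = 12.25 mm²; the cone at (0, -2.5) does not reach this height (z outside [2.5, 22.5]); Merging all regions: only that combined region is present, so the union is just that shape — area = 12.25 mm². Checking containment: the cross-section at z = 22.75 is a subset of the cross-section at z = 2.25.

entirely on top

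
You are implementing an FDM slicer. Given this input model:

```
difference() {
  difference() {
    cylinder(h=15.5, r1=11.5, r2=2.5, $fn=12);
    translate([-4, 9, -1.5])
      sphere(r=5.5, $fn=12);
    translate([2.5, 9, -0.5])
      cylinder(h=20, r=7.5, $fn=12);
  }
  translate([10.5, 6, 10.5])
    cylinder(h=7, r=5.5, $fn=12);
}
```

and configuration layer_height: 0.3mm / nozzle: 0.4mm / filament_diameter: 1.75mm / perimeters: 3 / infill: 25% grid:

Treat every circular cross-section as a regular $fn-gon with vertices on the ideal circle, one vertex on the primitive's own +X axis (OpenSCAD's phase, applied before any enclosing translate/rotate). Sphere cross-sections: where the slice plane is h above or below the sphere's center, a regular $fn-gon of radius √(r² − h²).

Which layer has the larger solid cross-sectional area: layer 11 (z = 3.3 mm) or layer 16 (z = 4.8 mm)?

layer 11 (z = 3.3 mm)

Layer 11 (z = 3.3): the cone contributes a regular 12-gon of circumradius 9.584 (interpolated between r1=11.5 and r2=2.5 at t=0.213) (area = (12/2)·9.584²·sin(360°/12) = 275.55 mm²); the r=5.5 sphere at (-4, 9) contributes a regular 12-gon of circumradius √(5.5²−4.8²) = 2.685 (area = (12/2)·2.685²·sin(360°/12) = 21.63 mm²); the r=7.5 cylinder at (2.5, 9) gives a regular 12-gon of circumradius 7.5 (constant along its height) (area = (12/2)·7.500²·sin(360°/12) = 168.75 mm²); Subtracting the remaining from the first: starting from the cone (275.55 mm²), the r=5.5 sphere at (-4, 9) partially overlaps it — only the 7.70 mm² overlap (of its 21.63 mm²) is removed, clipping the outline; the r=7.5 cylinder at (2.5, 9) partially overlaps it — only the 64.19 mm² overlap (of its 168.75 mm²) is removed, clipping the outline — area = 203.66 mm²; the cylinder at (10.5, 6) is not intersected at this z (z outside [10.5, 17.5]); Subtracting the remaining from the first: none of the subtracted shapes is present at this height, so the result so far is unchanged — area = 203.66 mm². So its area = 203.66 mm². Layer 16 (z = 4.8): the cone contributes a regular 12-gon of circumradius 8.713 (interpolated between r1=11.5 and r2=2.5 at t=0.310) (area = (12/2)·8.713²·sin(360°/12) = 227.74 mm²); the sphere at (-4, 9) does not reach this height (|z−center|=6.300 > r=5.5); the cylinder at (2.5, 9): section is a regular 12-gon, circumradius r=7.5 (area = (12/2)·7.500²·sin(360°/12) = 168.75 mm²); After the difference (first − rest): starting from the cone (227.74 mm²), the r=7.5 cylinder at (2.5, 9) partially overlaps it — only the 58.05 mm² overlap (of its 168.75 mm²) is removed, clipping the outline — area = 169.70 mm²; the cylinder at (10.5, 6) is not intersected at this z (z outside [10.5, 17.5]); Taking the first minus the rest: none of the subtracted shapes is present at this height, so the result so far is unchanged — area = 169.70 mm². So its area = 169.70 mm². Layer 11 is larger (203.66 vs 169.70 mm²).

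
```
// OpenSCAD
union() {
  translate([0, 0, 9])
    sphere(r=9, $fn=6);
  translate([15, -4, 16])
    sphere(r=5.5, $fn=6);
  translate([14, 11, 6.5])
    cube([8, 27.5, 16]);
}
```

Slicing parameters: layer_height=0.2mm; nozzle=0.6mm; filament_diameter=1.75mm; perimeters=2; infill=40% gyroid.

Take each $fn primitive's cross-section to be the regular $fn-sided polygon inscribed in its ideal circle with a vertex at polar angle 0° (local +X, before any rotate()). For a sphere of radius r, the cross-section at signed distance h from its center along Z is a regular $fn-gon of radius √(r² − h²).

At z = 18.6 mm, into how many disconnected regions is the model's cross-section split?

At z = 18.6 mm: the sphere does not reach this height (|z−center|=9.600 > r=9); the sphere at (15, -4): section is a regular 6-gon, circumradius = √(r²−h²) = √(5.5²−2.6²) = 4.847; the cube at (14, 11) is present — its section is the full 8×27.5 rectangle; Taking the union: the 2 present regions are separate (no shared area or edge), so areas and boundary lengths simply add and each stays a separate island — 2 connected regions. The result has 2 disconnected regions.

2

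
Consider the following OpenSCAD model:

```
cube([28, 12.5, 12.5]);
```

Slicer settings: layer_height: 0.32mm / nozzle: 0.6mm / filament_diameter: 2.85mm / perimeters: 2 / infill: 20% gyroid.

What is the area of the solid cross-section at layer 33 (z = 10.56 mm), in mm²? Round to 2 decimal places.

350.00 mm²

At z = 10.56 mm: the 28×12.5 cube contributes its full rectangle (area 350.00 mm²). Overall, the cross-section is a single solid region. Net area = 350.00 mm².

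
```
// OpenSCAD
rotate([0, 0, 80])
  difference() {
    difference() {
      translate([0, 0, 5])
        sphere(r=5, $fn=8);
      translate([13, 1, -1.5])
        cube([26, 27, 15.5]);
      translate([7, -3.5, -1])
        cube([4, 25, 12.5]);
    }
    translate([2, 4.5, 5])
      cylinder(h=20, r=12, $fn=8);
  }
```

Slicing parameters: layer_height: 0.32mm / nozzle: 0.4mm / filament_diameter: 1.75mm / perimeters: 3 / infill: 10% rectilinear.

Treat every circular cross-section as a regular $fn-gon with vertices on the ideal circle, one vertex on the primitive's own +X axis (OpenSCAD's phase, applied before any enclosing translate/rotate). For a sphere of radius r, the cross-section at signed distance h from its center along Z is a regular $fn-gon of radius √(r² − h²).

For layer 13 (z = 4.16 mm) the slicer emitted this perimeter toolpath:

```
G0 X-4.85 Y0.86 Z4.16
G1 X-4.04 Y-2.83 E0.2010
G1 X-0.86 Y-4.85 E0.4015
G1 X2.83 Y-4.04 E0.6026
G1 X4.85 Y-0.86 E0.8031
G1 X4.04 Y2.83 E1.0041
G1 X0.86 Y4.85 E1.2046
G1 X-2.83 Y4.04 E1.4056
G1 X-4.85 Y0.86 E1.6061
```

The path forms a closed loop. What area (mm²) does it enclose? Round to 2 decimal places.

Apply the shoelace formula to the sequence of (X, Y) vertices; enclosed area = 68.72 mm².

68.72 mm²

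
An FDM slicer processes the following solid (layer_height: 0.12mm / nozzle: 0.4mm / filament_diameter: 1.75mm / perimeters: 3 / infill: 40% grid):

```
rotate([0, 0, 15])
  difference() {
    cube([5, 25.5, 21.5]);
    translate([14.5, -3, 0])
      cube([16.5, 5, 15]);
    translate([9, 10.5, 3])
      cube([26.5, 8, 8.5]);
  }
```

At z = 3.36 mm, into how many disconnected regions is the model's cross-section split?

At z = 3.36 mm: the 5×25.5 cube contributes its full rectangle; the 16.5×5 cube at (14.5, -3) contributes its full rectangle; the 26.5×8 cube at (9, 10.5) contributes its full rectangle; Subtracting the remaining from the first: starting from the 5×25.5 cube, the 16.5×5 cube at (14.5, -3) misses the remaining region (no effect); the 26.5×8 cube at (9, 10.5) misses the remaining region (no effect) — 1 connected region; (rotated 15° about Z; rotation is an isometry so areas/perimeters/island counts are preserved). The result has 1 disconnected region.

1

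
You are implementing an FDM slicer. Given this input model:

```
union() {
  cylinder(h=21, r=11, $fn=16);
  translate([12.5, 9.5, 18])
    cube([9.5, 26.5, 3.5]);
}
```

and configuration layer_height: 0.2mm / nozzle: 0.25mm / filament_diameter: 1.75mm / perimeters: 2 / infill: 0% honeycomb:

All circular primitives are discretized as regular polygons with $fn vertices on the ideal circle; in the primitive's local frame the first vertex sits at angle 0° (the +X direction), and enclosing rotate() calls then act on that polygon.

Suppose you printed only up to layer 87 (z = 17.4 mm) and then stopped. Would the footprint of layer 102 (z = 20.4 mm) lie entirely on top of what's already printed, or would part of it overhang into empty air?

Compare the two slices. At z = 17.4: the cylinder: section is a regular 16-gon, circumradius r=11 (area = (16/2)·11.000²·sin(360°/16) = 370.44 mm²); the cube at (12.5, 9.5) is not intersected at this z (z outside [18, 21.5]); Combining (union): only the r=11 cylinder is present, so the union is just that shape — area = 370.44 mm². At z = 20.4: the cylinder: section is a regular 16-gon, circumradius r=11 (area = (16/2)·11.000²·sin(360°/16) = 370.44 mm²); the cube at (12.5, 9.5) is present — its section is the full 9.5×26.5 rectangle (area 251.75 mm²); Combining (union): the 2 present regions are separate (no shared area or edge), so areas and boundary lengths simply add and each stays a separate island — area = 622.19 mm². Checking containment: at z = 20.4 the cross-section extends beyond the z = 17.4 cross-section by about 251.75 mm².

part overhangs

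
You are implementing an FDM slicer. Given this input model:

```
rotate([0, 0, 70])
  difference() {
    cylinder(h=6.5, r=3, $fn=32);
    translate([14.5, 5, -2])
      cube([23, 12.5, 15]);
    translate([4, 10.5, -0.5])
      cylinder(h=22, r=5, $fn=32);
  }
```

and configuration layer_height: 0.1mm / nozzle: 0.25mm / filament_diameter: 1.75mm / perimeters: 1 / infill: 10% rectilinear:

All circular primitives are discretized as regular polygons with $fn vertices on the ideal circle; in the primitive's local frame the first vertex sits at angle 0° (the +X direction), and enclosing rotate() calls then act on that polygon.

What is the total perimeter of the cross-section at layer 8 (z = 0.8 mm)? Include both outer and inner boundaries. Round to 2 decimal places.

18.82 mm

At z = 0.8 mm: the cylinder: section is a regular 32-gon, circumradius r=3 (perimeter = 2·32·3.000·sin(180°/32) = 18.82 mm); the 23×12.5 cube at (14.5, 5) contributes its full rectangle (perimeter 71.00 mm); the cylinder at (4, 10.5): section is a regular 32-gon, circumradius r=5 (perimeter = 2·32·5.000·sin(180°/32) = 31.37 mm); Subtracting the remaining from the first: starting from the r=3 cylinder, the 23×12.5 cube at (14.5, 5) misses the remaining region (no effect); the r=5 cylinder at (4, 10.5) misses the remaining region (no effect) — boundary = 18.82 mm; (rotated 70° about Z; rotation is an isometry so areas/perimeters/island counts are preserved). Overall, the cross-section is a single solid region. Total boundary length (outer) = 18.82 mm.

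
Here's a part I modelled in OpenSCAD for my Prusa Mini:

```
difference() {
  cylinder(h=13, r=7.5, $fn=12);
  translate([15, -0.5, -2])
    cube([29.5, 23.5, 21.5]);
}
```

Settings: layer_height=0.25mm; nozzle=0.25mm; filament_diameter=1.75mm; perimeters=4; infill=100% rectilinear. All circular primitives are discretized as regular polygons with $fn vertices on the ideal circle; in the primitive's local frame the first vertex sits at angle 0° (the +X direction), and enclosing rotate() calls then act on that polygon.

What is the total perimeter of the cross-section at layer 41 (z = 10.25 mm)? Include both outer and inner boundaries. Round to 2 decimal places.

46.59 mm

At z = 10.25 mm: the cylinder: section is a regular 12-gon, circumradius r=7.5 (perimeter = 2·12·7.500·sin(180°/12) = 46.59 mm); the cube at (15, -0.5) (footprint 29.5×23.5) is included at this height (perimeter 106.00 mm); After the difference (first − rest): starting from the r=7.5 cylinder, the 29.5×23.5 cube at (15, -0.5) misses the remaining region (no effect) — boundary = 46.59 mm. Overall, the cross-section is a single solid region. Total boundary length (outer) = 46.59 mm.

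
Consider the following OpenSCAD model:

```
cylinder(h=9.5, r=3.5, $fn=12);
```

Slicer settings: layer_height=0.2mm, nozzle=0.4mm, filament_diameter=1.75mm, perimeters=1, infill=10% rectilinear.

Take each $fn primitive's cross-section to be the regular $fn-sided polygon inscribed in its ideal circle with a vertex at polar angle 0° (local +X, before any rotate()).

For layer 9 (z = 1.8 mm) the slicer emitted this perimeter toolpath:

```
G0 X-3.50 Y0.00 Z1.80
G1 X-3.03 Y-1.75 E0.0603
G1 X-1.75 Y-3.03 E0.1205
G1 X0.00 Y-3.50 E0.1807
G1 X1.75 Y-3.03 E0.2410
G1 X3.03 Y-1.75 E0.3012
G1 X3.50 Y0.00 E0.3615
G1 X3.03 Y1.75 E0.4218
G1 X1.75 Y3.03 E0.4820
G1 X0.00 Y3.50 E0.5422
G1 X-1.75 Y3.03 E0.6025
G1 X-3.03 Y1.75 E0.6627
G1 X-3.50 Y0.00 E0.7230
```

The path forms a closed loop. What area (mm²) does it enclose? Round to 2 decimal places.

Apply the shoelace formula to the sequence of (X, Y) vertices; enclosed area = 36.74 mm².

36.74 mm²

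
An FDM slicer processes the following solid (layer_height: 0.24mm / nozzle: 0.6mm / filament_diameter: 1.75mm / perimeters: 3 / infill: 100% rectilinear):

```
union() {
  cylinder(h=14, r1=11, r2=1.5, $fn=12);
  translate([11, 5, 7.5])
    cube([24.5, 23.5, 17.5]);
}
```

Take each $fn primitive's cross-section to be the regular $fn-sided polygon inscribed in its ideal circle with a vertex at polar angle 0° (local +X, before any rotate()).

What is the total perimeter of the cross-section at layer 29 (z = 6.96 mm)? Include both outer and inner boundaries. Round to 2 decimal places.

At z = 6.96 mm: the cone: at t=0.497 of its height the radius interpolates to r₁+(r₂−r₁)t = 6.277, giving a regular 12-gon of that circumradius (perimeter = 2·12·6.277·sin(180°/12) = 38.99 mm); the cube at (11, 5) is absent (z outside [7.5, 25]); Combining (union): only the cone is present, so the union is just that shape — boundary = 38.99 mm. Overall, the cross-section is a single solid region. Total boundary length (outer) = 38.99 mm.

38.99 mm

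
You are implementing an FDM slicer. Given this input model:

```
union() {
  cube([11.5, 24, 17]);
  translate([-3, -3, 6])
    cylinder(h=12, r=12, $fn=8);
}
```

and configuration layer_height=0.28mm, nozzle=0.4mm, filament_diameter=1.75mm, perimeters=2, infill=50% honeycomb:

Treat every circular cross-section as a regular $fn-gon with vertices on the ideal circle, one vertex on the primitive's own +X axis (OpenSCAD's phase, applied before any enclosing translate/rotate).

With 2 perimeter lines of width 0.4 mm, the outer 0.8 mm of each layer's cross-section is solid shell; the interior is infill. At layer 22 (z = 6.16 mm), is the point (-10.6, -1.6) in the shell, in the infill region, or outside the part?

At z = 6.16 mm: the cube (footprint 11.5×24) is included at this height; the r=12 cylinder at (-3, -3) gives a regular 8-gon of circumradius 12 (constant along its height); Taking the union: the regions partially overlap (shared area 42.55 mm²), so overlapping operands fuse into one piece — 1 connected region. Overall, the cross-section is a single solid region. The nearest boundary edge runs (-15.00, -3.00)→(-11.49, 5.49); distance from the point to it = 3.53 mm. The point is inside the cross-section and 3.53 mm from the nearest boundary — more than the 0.8 mm shell width (2 × 0.4), so it's in the infill interior.

infill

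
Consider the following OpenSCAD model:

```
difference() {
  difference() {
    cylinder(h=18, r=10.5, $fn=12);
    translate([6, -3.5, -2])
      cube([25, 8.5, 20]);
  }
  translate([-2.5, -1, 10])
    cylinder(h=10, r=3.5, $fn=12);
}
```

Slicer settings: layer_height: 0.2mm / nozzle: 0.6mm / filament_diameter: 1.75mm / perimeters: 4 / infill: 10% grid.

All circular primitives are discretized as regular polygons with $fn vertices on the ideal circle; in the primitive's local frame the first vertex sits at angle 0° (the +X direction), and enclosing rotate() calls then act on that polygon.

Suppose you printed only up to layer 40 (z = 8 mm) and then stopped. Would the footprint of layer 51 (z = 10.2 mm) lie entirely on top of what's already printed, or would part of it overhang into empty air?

entirely on top

Compare the two slices. At z = 8: the cylinder: section is a regular 12-gon, circumradius r=10.5 (area = (12/2)·10.500²·sin(360°/12) = 330.75 mm²); the 25×8.5 cube at (6, -3.5) contributes its full rectangle (area 212.50 mm²); After the difference (first − rest): starting from the r=10.5 cylinder (330.75 mm²), the 25×8.5 cube at (6, -3.5) partially overlaps it — only the 33.26 mm² overlap (of its 212.50 mm²) is removed, clipping the outline — area = 297.49 mm²; the cylinder at (-2.5, -1) is absent (z outside [10, 20]); Subtracting the remaining from the first: none of the subtracted shapes is present at this height, so that combined region is unchanged — area = 297.49 mm². At z = 10.2: the r=10.5 cylinder gives a regular 12-gon of circumradius 10.5 (constant along its height) (area = (12/2)·10.500²·sin(360°/12) = 330.75 mm²); the cube at (6, -3.5) is present — its section is the full 25×8.5 rectangle (area 212.50 mm²); Subtracting the remaining from the first: starting from the r=10.5 cylinder (330.75 mm²), the 25×8.5 cube at (6, -3.5) partially overlaps it — only the 33.26 mm² overlap (of its 212.50 mm²) is removed, clipping the outline — area = 297.49 mm²; the r=3.5 cylinder at (-2.5, -1) gives a regular 12-gon of circumradius 3.5 (constant along its height) (area = (12/2)·3.500²·sin(360°/12) = 36.75 mm²); Taking the first minus the rest: starting from the result so far (297.49 mm²), the r=3.5 cylinder at (-2.5, -1) lies wholly inside it (removes its full 36.75 mm² and its 21.74 mm outline becomes a hole wall) — area = 260.74 mm². Checking containment: the cross-section at z = 10.2 is a subset of the cross-section at z = 8.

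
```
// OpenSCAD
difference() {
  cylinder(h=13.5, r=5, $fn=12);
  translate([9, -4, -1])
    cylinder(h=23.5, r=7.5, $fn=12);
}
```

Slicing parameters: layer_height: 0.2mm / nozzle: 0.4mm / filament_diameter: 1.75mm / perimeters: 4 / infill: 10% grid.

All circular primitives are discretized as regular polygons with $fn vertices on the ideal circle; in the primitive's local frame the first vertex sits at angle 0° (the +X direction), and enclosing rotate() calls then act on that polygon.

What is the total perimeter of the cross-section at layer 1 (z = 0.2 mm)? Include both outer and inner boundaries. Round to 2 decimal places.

30.49 mm

At z = 0.2 mm: the cylinder: section is a regular 12-gon, circumradius r=5 (perimeter = 2·12·5.000·sin(180°/12) = 31.06 mm); the r=7.5 cylinder at (9, -4) gives a regular 12-gon of circumradius 7.5 (constant along its height) (perimeter = 2·12·7.500·sin(180°/12) = 46.59 mm); Subtracting the remaining from the first: starting from the r=5 cylinder, the r=7.5 cylinder at (9, -4) partially overlaps it — only the 11.33 mm² overlap (of its 168.75 mm²) is removed, clipping the outline — boundary = 30.49 mm. Overall, the cross-section is a single solid region. Total boundary length (outer) = 30.49 mm.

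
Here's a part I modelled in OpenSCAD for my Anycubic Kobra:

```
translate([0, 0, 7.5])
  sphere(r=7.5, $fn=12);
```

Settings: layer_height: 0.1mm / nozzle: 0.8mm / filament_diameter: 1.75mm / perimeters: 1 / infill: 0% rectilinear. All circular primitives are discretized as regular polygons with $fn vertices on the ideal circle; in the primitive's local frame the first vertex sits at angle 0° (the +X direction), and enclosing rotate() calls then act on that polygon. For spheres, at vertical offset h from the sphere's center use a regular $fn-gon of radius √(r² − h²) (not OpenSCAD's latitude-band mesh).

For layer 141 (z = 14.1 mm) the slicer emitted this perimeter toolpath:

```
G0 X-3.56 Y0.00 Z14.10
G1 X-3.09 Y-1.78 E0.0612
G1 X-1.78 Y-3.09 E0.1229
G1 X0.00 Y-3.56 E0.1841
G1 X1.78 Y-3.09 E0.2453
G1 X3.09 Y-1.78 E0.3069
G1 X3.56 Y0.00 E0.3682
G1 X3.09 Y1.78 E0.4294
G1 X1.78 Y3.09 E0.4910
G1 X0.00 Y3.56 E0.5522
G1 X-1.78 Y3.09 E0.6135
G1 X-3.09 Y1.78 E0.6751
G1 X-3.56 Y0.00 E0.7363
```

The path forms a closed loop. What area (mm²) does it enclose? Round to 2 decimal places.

Apply the shoelace formula to the sequence of (X, Y) vertices; enclosed area = 38.11 mm².

38.11 mm²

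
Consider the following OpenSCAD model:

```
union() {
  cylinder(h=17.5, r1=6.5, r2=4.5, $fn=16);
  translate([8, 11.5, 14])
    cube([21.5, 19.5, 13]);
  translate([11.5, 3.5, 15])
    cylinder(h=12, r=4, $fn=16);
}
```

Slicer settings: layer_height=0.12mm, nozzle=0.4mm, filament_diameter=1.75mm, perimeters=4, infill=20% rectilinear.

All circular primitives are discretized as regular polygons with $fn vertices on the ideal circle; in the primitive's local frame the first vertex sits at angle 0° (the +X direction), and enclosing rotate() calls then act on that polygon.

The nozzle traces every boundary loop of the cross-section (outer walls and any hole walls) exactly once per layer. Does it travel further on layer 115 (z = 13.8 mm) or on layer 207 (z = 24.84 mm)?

Layer 115 (z = 13.8): the cone (r1=6.5→r2=4.5) has section circumradius 4.923 here — a regular 16-gon (perimeter = 2·16·4.923·sin(180°/16) = 30.73 mm); the cube at (8, 11.5) is absent (z outside [14, 27]); the cylinder at (11.5, 3.5) is absent (z outside [15, 27]); Taking the union: only the cone is present, so the union is just that shape — boundary = 30.73 mm. So its perimeter = 30.73 mm. Layer 207 (z = 24.84): the cone is absent (z outside [0, 17.5]); the 21.5×19.5 cube at (8, 11.5) contributes its full rectangle (perimeter 82.00 mm); the cylinder at (11.5, 3.5): section is a regular 16-gon, circumradius r=4 (perimeter = 2·16·4.000·sin(180°/16) = 24.97 mm); Taking the union: the 2 present regions are separate (no shared area or edge), so areas and boundary lengths simply add and each stays a separate island — boundary = 106.97 mm. So its perimeter = 106.97 mm. Layer 207 is larger (106.97 vs 30.73 mm).

layer 207 (z = 24.84 mm)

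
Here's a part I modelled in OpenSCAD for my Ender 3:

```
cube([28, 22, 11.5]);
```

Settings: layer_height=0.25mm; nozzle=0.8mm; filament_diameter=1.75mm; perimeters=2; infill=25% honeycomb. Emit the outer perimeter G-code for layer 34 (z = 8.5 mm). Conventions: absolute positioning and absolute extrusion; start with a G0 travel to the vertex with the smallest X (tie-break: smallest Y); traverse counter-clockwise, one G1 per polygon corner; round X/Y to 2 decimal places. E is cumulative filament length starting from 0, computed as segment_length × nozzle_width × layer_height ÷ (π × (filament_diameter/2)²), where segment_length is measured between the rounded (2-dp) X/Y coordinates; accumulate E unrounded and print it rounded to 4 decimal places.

G0 X0.00 Y0.00 Z8.50
G1 X28.00 Y0.00 E2.3282
G1 X28.00 Y22.00 E4.1575
G1 X0.00 Y22.00 E6.4857
G1 X0.00 Y0.00 E8.3150

At z = 8.5 mm: the cube (footprint 28×22) is included at this height. The outline is a single polygon with 4 vertices. Extrusion per mm of travel: 0.8 × 0.25 / (π × 0.875²) = 0.083150. Accumulating E over each segment gives final E = 8.3150.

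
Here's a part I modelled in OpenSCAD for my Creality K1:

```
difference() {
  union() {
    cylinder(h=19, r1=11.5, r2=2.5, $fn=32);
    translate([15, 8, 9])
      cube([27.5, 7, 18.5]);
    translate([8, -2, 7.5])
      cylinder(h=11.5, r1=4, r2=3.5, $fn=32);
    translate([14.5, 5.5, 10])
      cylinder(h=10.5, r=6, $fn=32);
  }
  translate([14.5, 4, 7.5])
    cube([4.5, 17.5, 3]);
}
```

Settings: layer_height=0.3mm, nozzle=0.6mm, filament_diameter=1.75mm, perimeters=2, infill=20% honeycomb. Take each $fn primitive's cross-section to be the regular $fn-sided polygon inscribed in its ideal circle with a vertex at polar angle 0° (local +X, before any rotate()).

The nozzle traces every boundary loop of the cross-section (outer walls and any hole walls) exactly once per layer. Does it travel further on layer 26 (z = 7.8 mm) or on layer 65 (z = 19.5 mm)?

Layer 26 (z = 7.8): the cone: at t=0.411 of its height the radius interpolates to r₁+(r₂−r₁)t = 7.805, giving a regular 32-gon of that circumradius (perimeter = 2·32·7.805·sin(180°/32) = 48.96 mm); the cube at (15, 8) does not reach this height (z outside [9, 27.5]); the cone at (8, -2): at t=0.026 of its height the radius interpolates to r₁+(r₂−r₁)t = 3.987, giving a regular 32-gon of that circumradius (perimeter = 2·32·3.987·sin(180°/32) = 25.01 mm); the cylinder at (14.5, 5.5) is not intersected at this z (z outside [10, 20.5]); Taking the union: the regions partially overlap (shared area 18.58 mm²), so the edge portions inside another operand are dropped and the merged outline is re-measured after clipping — boundary = 56.60 mm; the 4.5×17.5 cube at (14.5, 4) contributes its full rectangle (perimeter 44.00 mm); Taking the first minus the rest: starting from that combined region, the 4.5×17.5 cube at (14.5, 4) misses the remaining region (no effect) — boundary = 56.60 mm. So its perimeter = 56.60 mm. Layer 65 (z = 19.5): the cone does not reach this height (z outside [0, 19]); the cube at (15, 8) (footprint 27.5×7) is included at this height (perimeter 69.00 mm); the cone at (8, -2) does not reach this height (z outside [7.5, 19]); the r=6 cylinder at (14.5, 5.5) gives a regular 32-gon of circumradius 6 (constant along its height) (perimeter = 2·32·6.000·sin(180°/32) = 37.64 mm); Merging all regions: the regions partially overlap (shared area 11.85 mm²), so the edge portions inside another operand are dropped and the merged outline is re-measured after clipping — boundary = 91.93 mm; the cube at (14.5, 4) is absent (z outside [7.5, 10.5]); Subtracting the remaining from the first: none of the subtracted shapes is present at this height, so that combined region is unchanged — boundary = 91.93 mm. So its perimeter = 91.93 mm. Layer 65 is larger (91.93 vs 56.60 mm).

layer 65 (z = 19.5 mm)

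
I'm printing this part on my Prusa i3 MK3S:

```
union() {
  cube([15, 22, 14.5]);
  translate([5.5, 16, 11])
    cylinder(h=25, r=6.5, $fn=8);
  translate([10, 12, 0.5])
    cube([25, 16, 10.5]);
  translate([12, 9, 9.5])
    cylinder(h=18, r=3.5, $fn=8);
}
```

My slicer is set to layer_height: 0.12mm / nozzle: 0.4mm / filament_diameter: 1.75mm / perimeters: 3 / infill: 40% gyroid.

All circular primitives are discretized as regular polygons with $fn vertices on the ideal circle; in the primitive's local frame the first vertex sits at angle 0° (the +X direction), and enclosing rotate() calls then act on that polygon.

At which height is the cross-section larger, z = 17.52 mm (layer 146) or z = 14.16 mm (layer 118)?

layer 118 (z = 14.16 mm)

Layer 146 (z = 17.52): the cube is not intersected at this z (z outside [0, 14.5]); the cylinder at (5.5, 16): section is a regular 8-gon, circumradius r=6.5 (area = (8/2)·6.500²·sin(360°/8) = 119.50 mm²); the cube at (10, 12) is absent (z outside [0.5, 11]); the cylinder at (12, 9): section is a regular 8-gon, circumradius r=3.5 (area = (8/2)·3.500²·sin(360°/8) = 34.65 mm²); Merging all regions: the regions partially overlap — summed areas 154.15 mm² minus the doubly-counted overlap 0.22 mm² gives 153.93 mm² — area = 153.93 mm². So its area = 153.93 mm². Layer 118 (z = 14.16): the 15×22 cube contributes its full rectangle (area 330.00 mm²); the cylinder at (5.5, 16): section is a regular 8-gon, circumradius r=6.5 (area = (8/2)·6.500²·sin(360°/8) = 119.50 mm²); the cube at (10, 12) is absent (z outside [0.5, 11]); the cylinder at (12, 9): section is a regular 8-gon, circumradius r=3.5 (area = (8/2)·3.500²·sin(360°/8) = 34.65 mm²); Combining (union): the regions partially overlap — summed areas 484.15 mm² minus the doubly-counted overlap 150.53 mm² gives 333.62 mm² — area = 333.62 mm². So its area = 333.62 mm². Layer 118 is larger (333.62 vs 153.93 mm²).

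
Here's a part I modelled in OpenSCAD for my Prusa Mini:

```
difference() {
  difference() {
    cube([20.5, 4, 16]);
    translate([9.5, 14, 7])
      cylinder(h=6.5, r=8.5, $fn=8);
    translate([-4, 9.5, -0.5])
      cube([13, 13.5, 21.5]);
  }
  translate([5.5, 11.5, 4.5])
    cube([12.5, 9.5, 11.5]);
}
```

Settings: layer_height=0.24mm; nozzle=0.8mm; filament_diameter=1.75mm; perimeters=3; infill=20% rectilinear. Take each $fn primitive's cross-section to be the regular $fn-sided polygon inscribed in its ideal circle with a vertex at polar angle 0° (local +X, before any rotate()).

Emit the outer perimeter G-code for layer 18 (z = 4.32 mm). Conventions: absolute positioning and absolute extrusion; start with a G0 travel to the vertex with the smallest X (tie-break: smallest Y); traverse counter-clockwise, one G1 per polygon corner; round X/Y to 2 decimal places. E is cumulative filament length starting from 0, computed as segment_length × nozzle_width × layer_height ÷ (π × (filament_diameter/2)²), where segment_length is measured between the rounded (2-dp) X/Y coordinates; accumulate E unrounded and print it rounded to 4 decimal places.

G0 X0.00 Y0.00 Z4.32
G1 X20.50 Y0.00 E1.6364
G1 X20.50 Y4.00 E1.9557
G1 X0.00 Y4.00 E3.5921
G1 X0.00 Y0.00 E3.9114

At z = 4.32 mm: the cube (footprint 20.5×4) is included at this height; the cylinder at (9.5, 14) is absent (z outside [7, 13.5]); the 13×13.5 cube at (-4, 9.5) contributes its full rectangle; After the difference (first − rest): starting from the 20.5×4 cube, the 13×13.5 cube at (-4, 9.5) misses the remaining region (no effect) — 1 connected region; the cube at (5.5, 11.5) is not intersected at this z (z outside [4.5, 16]); Taking the first minus the rest: none of the subtracted shapes is present at this height, so the result so far is unchanged — 1 connected region. The outline is a single polygon with 4 vertices. Extrusion per mm of travel: 0.8 × 0.24 / (π × 0.875²) = 0.079824. Accumulating E over each segment gives final E = 3.9114.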